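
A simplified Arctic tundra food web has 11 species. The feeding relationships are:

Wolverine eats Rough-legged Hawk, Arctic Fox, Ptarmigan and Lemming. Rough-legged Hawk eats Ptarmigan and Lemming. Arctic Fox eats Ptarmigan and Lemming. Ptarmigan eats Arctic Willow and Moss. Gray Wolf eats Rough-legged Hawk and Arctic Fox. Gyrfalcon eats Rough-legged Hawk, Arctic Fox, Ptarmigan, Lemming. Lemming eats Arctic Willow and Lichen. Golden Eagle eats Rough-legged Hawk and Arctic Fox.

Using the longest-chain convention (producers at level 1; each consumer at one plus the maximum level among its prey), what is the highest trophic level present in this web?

4

Producers (level 1): Moss, Lichen, Arctic Willow.
Lichen → Lemming → Rough-legged Hawk → Gray Wolf gives Gray Wolf level 4.
No species has a prey at level 4, so no species reaches level 5.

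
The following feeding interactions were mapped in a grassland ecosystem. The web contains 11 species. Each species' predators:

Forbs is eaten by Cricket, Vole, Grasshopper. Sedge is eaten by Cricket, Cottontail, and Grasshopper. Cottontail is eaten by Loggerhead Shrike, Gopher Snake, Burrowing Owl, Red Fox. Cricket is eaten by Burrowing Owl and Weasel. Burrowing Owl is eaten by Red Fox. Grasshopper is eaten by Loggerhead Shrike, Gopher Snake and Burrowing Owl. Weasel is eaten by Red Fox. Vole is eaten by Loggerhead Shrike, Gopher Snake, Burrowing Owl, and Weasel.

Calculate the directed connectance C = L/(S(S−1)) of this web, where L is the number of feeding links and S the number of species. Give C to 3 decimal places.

C = 0.191

The web has S = 11 species and L = 21 feeding links.
C = L / (S(S−1)) = 21 / 110 = 0.1909 ≈ 0.191.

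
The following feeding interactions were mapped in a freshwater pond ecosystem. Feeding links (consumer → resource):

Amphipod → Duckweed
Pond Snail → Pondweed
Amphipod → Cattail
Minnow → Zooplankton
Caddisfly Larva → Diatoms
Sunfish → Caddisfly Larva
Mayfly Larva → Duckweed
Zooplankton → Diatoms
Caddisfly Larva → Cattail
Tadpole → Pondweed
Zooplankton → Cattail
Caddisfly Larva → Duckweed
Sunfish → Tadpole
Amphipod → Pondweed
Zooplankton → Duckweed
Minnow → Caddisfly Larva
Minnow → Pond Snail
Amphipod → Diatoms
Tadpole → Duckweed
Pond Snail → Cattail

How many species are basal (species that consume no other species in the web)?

4

Basal species (no prey listed): Pondweed, Duckweed, Diatoms, Cattail.
Count: 4.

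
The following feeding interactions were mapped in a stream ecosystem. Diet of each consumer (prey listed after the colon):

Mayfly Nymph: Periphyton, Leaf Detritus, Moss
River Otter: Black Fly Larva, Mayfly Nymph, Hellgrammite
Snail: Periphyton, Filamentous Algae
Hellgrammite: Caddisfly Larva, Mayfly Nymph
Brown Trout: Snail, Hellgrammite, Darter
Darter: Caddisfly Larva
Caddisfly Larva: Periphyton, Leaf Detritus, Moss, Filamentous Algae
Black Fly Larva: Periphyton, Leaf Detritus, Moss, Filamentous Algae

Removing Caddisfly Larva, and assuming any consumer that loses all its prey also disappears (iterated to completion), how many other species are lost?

1

Remove Caddisfly Larva.
Round 1: Darter (all prey gone) → extinct.
No further losses. Total secondary extinctions: 1.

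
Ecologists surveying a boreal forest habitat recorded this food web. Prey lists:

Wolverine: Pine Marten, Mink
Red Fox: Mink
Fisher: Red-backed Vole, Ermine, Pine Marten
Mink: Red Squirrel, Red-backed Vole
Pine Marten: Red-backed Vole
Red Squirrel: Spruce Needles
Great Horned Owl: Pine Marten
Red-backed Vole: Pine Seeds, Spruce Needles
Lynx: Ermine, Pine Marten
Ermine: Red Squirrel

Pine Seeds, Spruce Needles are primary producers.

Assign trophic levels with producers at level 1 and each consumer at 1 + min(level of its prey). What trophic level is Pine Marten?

Trophic level 3

Pine Seeds is a producer → level 1.
Red-backed Vole eats Pine Seeds → level 2.
Pine Marten eats Red-backed Vole → level 3.
No prey of Pine Marten is below level 2, so 3 is the minimum.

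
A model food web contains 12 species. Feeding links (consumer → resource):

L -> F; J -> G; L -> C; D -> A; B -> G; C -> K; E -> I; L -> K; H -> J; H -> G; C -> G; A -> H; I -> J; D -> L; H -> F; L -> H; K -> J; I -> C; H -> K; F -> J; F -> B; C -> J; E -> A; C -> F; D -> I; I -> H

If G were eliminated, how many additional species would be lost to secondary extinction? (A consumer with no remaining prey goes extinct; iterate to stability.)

Remove G.
Round 1: B (all prey gone), J (all prey gone) → extinct.
Round 2: K (all prey gone), F (all prey gone) → extinct.
Round 3: C (all prey gone), H (all prey gone) → extinct.
Round 4: L (all prey gone), I (all prey gone), A (all prey gone) → extinct.
Round 5: D (all prey gone), E (all prey gone) → extinct.
No further losses. Total secondary extinctions: 11.

11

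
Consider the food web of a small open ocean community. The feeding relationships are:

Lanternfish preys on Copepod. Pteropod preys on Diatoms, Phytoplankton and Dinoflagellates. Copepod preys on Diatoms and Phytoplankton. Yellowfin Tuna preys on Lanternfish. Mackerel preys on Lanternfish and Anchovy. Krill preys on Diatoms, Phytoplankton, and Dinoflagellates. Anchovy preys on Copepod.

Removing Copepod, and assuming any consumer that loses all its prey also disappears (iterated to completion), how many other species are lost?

Remove Copepod.
Round 1: Anchovy (all prey gone), Lanternfish (all prey gone) → extinct.
Round 2: Yellowfin Tuna (all prey gone), Mackerel (all prey gone) → extinct.
No further losses. Total secondary extinctions: 4.

4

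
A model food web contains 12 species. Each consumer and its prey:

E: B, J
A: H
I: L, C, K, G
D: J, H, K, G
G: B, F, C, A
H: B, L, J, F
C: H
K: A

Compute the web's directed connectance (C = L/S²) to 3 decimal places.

The web has S = 12 species and L = 21 feeding links.
C = L / S² = 21 / 144 = 0.1458 ≈ 0.146.

C = 0.146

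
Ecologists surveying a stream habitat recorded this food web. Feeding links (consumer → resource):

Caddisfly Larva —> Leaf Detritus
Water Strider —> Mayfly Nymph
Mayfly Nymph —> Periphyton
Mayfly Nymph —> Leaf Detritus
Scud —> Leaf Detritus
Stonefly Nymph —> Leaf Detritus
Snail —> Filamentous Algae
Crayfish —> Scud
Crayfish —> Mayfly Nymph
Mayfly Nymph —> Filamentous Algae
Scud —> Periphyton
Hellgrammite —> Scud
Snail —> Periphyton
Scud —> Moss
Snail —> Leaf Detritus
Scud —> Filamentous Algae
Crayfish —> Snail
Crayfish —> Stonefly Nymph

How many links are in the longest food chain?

One longest chain: Filamentous Algae → Scud → Hellgrammite.
It has 3 species and 2 links.

2 links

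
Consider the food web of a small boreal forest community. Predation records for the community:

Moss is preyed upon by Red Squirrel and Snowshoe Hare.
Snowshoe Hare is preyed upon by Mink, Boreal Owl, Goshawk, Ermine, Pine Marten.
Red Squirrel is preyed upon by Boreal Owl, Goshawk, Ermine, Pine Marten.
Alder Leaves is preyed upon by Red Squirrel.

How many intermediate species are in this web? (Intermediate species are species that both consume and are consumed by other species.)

Intermediate species (has both prey and predators): Snowshoe Hare, Red Squirrel.
Count: 2.

2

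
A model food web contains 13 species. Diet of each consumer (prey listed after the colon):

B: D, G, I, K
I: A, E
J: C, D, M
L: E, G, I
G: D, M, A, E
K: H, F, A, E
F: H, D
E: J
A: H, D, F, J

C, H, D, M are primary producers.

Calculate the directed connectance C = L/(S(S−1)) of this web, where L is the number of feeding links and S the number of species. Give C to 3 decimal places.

C = 0.173

The web has S = 13 species and L = 27 feeding links.
C = L / (S(S−1)) = 27 / 156 = 0.1731 ≈ 0.173.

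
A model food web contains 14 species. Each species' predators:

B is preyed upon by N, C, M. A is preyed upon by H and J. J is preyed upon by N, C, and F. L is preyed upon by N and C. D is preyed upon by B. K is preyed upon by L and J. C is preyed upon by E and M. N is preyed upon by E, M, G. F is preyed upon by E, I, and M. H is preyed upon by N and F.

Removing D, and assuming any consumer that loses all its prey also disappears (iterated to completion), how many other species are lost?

1

Remove D.
Round 1: B (all prey gone) → extinct.
No further losses. Total secondary extinctions: 1.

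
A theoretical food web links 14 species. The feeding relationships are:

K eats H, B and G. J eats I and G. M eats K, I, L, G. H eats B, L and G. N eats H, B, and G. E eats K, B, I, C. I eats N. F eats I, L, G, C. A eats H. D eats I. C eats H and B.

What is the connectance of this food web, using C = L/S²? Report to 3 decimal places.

C = 0.143

The web has S = 14 species and L = 28 feeding links.
C = L / S² = 28 / 196 = 0.1429 ≈ 0.143.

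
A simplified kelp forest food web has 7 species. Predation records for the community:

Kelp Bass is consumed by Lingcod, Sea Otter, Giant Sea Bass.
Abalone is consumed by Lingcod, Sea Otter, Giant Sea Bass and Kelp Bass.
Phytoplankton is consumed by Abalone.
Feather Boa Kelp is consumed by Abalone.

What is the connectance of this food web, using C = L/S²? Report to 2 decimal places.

C = 0.18

The web has S = 7 species and L = 9 feeding links.
C = L / S² = 9 / 49 = 0.1837 ≈ 0.18.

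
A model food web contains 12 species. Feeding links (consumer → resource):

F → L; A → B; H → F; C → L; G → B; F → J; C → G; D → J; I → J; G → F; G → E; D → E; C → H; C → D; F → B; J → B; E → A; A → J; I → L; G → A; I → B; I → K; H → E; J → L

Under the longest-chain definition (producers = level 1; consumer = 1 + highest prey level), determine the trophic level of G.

Trophic level 5

L is a producer → level 1.
J eats L (level 1); other prey at levels: B 1 → level 2.
A eats J (level 2); other prey at levels: B 1 → level 3.
E eats A → level 4.
G eats E (level 4); other prey at levels: B 1, A 3, F 3 → level 5.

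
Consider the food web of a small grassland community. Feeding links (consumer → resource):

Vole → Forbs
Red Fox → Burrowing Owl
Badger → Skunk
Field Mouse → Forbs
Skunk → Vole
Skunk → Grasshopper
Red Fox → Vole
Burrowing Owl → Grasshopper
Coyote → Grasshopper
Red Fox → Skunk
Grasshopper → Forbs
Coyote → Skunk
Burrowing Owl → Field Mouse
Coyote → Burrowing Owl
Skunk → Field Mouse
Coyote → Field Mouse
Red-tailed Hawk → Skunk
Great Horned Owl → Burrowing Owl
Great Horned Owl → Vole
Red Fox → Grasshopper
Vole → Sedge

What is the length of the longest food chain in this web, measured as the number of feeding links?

3 links

One longest chain: Forbs → Field Mouse → Skunk → Red Fox.
It has 4 species and 3 links.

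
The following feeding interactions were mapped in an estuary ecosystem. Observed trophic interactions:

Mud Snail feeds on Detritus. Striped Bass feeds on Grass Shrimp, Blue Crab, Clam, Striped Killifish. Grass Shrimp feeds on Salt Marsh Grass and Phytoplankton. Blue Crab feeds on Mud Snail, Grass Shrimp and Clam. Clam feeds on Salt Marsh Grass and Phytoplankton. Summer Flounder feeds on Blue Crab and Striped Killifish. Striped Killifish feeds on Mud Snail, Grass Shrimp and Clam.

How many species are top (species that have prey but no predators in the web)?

2

Top species (has prey, but nothing eats it): Striped Bass, Summer Flounder.
Count: 2.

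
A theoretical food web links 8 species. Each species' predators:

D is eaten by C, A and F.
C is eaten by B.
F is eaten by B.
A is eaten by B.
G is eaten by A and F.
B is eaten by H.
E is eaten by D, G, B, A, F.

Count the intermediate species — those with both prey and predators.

Intermediate species (has both prey and predators): G, D, C, A, F, B.
Count: 6.

6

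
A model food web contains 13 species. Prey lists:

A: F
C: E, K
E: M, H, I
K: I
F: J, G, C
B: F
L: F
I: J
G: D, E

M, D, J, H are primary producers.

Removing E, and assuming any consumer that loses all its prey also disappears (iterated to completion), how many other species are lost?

0

Remove E.
Every predator of it retains at least one other prey: G still has D; C still has K.
No consumer loses all prey, so no secondary extinctions occur.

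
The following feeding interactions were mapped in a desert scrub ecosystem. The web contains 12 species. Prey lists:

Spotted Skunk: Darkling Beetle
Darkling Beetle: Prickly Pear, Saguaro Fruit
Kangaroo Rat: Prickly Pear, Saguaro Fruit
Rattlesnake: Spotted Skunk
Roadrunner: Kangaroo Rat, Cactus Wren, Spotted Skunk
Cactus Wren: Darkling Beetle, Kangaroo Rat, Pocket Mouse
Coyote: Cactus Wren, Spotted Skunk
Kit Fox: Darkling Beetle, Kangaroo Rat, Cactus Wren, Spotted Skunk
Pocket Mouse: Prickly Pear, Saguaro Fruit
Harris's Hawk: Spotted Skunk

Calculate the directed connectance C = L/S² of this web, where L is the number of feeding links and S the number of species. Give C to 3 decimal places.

The web has S = 12 species and L = 21 feeding links.
C = L / S² = 21 / 144 = 0.1458 ≈ 0.146.

C = 0.146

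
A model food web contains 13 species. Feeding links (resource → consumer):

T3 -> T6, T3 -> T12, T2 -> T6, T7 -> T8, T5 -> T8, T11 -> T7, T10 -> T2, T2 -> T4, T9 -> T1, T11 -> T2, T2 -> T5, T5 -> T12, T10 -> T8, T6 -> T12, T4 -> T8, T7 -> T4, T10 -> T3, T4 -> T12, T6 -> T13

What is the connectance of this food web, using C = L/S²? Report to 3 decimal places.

The web has S = 13 species and L = 19 feeding links.
C = L / S² = 19 / 169 = 0.1124 ≈ 0.112.

C = 0.112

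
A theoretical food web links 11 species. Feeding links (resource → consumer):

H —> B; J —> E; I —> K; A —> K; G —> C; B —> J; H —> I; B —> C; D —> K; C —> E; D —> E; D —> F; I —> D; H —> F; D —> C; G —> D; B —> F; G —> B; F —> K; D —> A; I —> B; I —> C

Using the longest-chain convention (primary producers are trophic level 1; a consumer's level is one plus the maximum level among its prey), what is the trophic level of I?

H is a producer → level 1.
I eats H → level 2.

Trophic level 2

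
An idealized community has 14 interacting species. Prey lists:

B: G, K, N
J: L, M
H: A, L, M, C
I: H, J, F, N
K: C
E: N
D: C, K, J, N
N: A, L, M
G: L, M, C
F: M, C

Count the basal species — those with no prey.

Basal species (no prey listed): A, L, M, C.
Count: 4.

4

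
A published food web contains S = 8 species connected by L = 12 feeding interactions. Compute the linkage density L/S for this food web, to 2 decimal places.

There are L = 12 links among S = 8 species.
L/S = 12/8 = 1.5000 ≈ 1.50.

L/S = 1.50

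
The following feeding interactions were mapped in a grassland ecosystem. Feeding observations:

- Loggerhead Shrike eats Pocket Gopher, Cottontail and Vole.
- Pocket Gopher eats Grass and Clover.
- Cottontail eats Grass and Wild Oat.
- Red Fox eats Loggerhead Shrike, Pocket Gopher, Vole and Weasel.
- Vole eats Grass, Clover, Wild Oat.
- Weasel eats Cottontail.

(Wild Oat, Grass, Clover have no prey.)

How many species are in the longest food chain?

4 species

One longest chain: Wild Oat → Cottontail → Weasel → Red Fox.
It has 4 species and 3 links.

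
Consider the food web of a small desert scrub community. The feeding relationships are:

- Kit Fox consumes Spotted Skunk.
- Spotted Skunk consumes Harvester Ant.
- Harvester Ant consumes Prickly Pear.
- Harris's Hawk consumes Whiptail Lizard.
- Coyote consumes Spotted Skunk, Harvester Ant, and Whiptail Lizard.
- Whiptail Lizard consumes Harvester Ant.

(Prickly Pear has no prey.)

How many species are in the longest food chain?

4 species

One longest chain: Prickly Pear → Harvester Ant → Spotted Skunk → Kit Fox.
It has 4 species and 3 links.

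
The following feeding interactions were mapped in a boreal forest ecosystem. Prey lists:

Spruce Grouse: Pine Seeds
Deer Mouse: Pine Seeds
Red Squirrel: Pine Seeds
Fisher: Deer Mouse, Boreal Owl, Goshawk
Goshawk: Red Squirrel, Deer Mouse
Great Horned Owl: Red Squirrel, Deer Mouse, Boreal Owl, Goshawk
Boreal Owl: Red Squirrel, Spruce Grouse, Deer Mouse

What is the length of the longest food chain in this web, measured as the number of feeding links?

3 links

One longest chain: Pine Seeds → Red Squirrel → Boreal Owl → Fisher.
It has 4 species and 3 links.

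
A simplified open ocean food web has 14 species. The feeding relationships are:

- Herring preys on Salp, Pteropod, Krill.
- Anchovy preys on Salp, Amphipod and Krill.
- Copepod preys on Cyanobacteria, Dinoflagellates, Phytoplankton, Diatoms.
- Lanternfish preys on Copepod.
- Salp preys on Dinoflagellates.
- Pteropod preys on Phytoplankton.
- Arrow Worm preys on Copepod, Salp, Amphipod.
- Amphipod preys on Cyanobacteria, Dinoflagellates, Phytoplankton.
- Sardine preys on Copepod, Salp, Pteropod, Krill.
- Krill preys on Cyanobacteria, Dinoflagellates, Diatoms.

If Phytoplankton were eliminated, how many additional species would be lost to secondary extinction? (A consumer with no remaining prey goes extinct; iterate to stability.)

Remove Phytoplankton.
Round 1: Pteropod (all prey gone) → extinct.
No further losses. Total secondary extinctions: 1.

1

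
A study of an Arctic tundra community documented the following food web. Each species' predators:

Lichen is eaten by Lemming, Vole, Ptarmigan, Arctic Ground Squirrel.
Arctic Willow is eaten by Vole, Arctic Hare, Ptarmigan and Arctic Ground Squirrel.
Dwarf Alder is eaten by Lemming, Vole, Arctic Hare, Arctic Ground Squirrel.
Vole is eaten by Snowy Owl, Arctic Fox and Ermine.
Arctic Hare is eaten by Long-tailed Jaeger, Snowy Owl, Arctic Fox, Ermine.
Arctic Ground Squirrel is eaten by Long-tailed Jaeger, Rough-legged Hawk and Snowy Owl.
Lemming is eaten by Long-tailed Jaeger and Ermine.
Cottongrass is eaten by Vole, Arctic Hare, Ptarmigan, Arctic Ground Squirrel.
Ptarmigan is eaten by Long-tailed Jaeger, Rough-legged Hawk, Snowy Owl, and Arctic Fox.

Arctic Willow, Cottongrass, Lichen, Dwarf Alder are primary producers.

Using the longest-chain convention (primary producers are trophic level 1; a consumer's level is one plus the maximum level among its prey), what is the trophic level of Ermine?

Lichen is a producer → level 1.
Lemming eats Lichen (level 1); other prey at levels: Dwarf Alder 1 → level 2.
Ermine eats Lemming (level 2); other prey at levels: Arctic Hare 2, Vole 2 → level 3.

Trophic level 3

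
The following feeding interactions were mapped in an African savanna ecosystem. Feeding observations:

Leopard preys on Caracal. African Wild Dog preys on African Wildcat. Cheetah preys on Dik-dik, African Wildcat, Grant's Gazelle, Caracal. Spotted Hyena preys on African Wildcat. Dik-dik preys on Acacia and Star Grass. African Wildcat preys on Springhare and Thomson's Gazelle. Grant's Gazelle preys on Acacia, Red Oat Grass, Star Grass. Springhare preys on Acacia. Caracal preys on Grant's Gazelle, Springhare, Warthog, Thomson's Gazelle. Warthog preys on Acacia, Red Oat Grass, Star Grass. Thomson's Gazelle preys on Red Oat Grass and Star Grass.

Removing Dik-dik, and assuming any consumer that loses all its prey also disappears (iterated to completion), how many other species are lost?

Remove Dik-dik.
Every predator of it retains at least one other prey: Cheetah still has Grant's Gazelle, Caracal, African Wildcat.
No consumer loses all prey, so no secondary extinctions occur.

0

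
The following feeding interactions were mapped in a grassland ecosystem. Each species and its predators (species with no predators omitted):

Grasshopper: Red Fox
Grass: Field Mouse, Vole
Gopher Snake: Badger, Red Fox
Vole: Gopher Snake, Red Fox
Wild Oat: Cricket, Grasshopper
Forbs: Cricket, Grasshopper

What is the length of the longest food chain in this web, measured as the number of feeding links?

3 links

One longest chain: Grass → Vole → Gopher Snake → Badger.
It has 4 species and 3 links.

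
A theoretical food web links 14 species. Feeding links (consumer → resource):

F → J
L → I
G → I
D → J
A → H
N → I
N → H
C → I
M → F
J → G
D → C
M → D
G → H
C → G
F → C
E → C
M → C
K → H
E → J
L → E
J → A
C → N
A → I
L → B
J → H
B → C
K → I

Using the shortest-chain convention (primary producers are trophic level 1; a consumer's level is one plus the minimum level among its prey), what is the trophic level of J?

Trophic level 2

H is a producer → level 1.
J eats H → level 2.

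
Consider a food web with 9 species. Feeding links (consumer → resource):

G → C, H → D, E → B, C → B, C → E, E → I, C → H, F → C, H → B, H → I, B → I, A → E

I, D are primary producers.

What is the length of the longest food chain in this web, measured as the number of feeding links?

4 links

One longest chain: I → B → H → C → F.
It has 5 species and 4 links.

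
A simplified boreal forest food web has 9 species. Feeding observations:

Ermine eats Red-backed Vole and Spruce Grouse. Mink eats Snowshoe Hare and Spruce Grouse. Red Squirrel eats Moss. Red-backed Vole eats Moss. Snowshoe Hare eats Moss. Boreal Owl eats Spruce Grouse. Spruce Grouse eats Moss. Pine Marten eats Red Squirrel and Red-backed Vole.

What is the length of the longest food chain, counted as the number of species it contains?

One longest chain: Moss → Red-backed Vole → Ermine.
It has 3 species and 2 links.

3 species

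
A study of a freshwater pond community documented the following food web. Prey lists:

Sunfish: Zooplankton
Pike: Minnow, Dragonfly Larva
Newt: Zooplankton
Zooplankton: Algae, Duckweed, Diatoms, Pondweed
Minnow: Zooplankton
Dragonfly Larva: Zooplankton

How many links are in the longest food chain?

3 links

One longest chain: Algae → Zooplankton → Minnow → Pike.
It has 4 species and 3 links.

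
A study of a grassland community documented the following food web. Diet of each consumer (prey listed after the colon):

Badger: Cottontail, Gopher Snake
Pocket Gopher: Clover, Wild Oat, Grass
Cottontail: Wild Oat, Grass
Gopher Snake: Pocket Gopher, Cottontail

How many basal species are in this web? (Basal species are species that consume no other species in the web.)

3

Basal species (no prey listed): Clover, Wild Oat, Grass.
Count: 3.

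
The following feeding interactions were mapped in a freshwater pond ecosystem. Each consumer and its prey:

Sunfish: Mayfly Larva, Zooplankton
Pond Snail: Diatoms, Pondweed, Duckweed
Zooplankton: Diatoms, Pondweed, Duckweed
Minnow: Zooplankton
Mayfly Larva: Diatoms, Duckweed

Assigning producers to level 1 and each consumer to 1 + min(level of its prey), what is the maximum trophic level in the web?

3

Producers (level 1): Diatoms, Pondweed, Duckweed.
Following each consumer down to its lowest-level prey: Diatoms → Zooplankton → Minnow (levels 1 through 3).
All prey of Minnow (Zooplankton 2) are at level 2 or above, so Minnow is at level 1 + 2 = 3.
Every consumer has at least one prey at level 2 or below, so none exceeds level 3.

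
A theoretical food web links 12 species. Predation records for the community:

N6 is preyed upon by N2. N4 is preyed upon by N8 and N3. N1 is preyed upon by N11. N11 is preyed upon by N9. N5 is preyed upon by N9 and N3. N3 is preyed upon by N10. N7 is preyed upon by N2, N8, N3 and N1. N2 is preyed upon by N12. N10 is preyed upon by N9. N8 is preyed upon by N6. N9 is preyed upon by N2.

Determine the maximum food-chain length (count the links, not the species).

5 links

One longest chain: N7 → N3 → N10 → N9 → N2 → N12.
It has 6 species and 5 links.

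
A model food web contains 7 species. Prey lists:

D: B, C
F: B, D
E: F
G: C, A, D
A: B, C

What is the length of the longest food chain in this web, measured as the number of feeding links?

One longest chain: B → D → F → E.
It has 4 species and 3 links.

3 links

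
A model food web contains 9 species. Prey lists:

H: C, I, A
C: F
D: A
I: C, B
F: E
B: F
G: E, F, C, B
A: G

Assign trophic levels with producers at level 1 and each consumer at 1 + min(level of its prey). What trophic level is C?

Trophic level 3

E is a producer → level 1.
F eats E → level 2.
C eats F → level 3.
No prey of C is below level 2, so 3 is the minimum.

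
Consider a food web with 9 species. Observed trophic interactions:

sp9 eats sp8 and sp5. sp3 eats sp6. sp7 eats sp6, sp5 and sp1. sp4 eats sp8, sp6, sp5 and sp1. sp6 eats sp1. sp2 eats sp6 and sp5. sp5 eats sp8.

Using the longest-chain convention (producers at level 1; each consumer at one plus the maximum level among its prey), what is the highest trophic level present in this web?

Producers (level 1): sp8, sp1.
sp8 → sp5 → sp7 gives sp7 level 3.
No species has a prey at level 3, so no species reaches level 4.

3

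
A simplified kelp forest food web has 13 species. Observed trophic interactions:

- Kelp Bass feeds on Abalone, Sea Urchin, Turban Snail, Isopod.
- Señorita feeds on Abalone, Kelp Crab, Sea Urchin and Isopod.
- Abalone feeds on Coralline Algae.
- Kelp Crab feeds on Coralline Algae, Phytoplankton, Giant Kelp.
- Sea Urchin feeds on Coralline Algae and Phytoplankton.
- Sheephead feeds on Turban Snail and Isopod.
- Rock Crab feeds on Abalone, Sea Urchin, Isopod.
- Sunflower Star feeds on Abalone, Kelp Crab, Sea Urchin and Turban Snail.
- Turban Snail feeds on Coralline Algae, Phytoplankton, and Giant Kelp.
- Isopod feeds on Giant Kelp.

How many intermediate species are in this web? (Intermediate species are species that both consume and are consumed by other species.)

Intermediate species (has both prey and predators): Isopod, Abalone, Turban Snail, Kelp Crab, Sea Urchin.
Count: 5.

5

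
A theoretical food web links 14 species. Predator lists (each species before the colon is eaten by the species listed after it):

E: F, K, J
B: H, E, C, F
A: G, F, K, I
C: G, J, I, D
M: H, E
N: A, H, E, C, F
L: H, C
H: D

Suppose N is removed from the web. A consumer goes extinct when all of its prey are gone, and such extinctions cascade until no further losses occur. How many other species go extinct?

1

Remove N.
Round 1: A (all prey gone) → extinct.
No further losses. Total secondary extinctions: 1.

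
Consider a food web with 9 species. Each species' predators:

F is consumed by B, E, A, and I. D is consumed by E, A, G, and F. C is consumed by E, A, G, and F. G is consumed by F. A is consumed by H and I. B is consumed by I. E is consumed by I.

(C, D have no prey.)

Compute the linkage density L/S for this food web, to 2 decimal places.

There are L = 17 links among S = 9 species.
L/S = 17/9 = 1.8889 ≈ 1.89.

L/S = 1.89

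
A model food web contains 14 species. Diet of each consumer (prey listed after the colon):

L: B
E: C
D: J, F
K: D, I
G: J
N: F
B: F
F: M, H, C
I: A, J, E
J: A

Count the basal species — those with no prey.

4

Basal species (no prey listed): M, H, A, C.
Count: 4.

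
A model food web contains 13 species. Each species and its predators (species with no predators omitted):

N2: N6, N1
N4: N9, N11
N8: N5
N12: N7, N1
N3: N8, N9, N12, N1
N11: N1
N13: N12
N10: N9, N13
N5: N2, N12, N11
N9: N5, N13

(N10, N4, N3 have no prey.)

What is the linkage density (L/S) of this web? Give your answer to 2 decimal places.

L/S = 1.54

There are L = 20 links among S = 13 species.
L/S = 20/13 = 1.5385 ≈ 1.54.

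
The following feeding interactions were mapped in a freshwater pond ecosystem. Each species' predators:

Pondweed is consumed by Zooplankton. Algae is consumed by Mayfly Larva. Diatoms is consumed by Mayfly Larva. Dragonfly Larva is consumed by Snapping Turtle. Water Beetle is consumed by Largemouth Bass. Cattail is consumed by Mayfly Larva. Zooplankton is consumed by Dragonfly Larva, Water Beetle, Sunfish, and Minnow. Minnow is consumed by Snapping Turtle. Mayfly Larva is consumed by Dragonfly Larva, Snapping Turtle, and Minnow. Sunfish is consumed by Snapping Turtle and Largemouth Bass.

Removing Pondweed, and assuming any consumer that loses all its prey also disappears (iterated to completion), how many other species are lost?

4

Remove Pondweed.
Round 1: Zooplankton (all prey gone) → extinct.
Round 2: Water Beetle (all prey gone), Sunfish (all prey gone) → extinct.
Round 3: Largemouth Bass (all prey gone) → extinct.
No further losses. Total secondary extinctions: 4.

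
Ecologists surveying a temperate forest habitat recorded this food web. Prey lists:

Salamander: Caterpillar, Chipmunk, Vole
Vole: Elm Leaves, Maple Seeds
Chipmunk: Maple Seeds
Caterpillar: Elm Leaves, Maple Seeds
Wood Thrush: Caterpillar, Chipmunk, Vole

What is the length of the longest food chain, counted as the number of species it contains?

One longest chain: Elm Leaves → Caterpillar → Wood Thrush.
It has 3 species and 2 links.

3 species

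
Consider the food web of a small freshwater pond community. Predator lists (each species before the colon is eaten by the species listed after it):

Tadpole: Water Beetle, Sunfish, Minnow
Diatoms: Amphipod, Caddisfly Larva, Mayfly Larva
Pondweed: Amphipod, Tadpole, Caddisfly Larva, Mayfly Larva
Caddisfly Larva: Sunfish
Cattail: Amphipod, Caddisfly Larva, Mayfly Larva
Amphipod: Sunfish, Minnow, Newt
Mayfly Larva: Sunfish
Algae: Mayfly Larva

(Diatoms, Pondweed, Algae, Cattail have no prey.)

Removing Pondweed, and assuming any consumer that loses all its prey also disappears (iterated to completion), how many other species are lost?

Remove Pondweed.
Round 1: Tadpole (all prey gone) → extinct.
Round 2: Water Beetle (all prey gone) → extinct.
No further losses. Total secondary extinctions: 2.

2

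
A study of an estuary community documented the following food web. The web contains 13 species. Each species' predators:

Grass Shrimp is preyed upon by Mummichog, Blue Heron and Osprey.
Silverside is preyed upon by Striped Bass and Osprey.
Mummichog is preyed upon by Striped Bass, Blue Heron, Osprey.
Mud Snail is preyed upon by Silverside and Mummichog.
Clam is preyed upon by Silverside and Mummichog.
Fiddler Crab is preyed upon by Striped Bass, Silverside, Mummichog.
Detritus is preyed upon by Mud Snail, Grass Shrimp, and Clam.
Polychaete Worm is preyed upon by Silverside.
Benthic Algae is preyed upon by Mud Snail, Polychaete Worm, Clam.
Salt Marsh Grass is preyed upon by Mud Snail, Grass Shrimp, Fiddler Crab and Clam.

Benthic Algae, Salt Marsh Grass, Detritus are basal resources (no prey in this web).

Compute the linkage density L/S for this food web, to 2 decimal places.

L/S = 2.00

There are L = 26 links among S = 13 species.
L/S = 26/13 = 2.0000 ≈ 2.00.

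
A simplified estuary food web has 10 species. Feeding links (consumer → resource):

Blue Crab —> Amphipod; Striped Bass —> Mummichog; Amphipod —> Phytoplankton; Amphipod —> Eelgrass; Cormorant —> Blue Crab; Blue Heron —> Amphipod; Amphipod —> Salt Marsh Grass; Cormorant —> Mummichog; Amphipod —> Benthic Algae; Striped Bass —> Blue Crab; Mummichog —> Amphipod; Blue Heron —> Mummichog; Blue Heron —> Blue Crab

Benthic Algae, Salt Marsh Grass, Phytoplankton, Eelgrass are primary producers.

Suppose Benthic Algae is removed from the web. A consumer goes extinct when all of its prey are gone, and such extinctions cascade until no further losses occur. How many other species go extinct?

Remove Benthic Algae.
Every predator of it retains at least one other prey: Amphipod still has Salt Marsh Grass, Phytoplankton, Eelgrass.
No consumer loses all prey, so no secondary extinctions occur.

0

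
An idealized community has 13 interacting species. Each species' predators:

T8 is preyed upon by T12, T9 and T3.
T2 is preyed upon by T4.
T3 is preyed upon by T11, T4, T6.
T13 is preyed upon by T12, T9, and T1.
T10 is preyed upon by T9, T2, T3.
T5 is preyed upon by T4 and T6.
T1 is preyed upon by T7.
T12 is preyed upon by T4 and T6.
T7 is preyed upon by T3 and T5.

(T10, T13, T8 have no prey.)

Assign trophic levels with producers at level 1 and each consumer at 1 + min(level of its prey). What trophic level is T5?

Trophic level 4

T13 is a producer → level 1.
T1 eats T13 → level 2.
T7 eats T1 → level 3.
T5 eats T7 → level 4.
No prey of T5 is below level 3, so 4 is the minimum.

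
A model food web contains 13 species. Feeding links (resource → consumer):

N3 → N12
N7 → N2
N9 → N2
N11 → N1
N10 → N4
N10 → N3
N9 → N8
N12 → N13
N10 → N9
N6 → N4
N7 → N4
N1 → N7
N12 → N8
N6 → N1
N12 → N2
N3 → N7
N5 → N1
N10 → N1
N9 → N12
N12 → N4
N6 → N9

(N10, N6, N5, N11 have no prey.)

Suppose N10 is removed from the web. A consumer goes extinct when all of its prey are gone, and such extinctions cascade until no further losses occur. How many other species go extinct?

1

Remove N10.
Round 1: N3 (all prey gone) → extinct.
No further losses. Total secondary extinctions: 1.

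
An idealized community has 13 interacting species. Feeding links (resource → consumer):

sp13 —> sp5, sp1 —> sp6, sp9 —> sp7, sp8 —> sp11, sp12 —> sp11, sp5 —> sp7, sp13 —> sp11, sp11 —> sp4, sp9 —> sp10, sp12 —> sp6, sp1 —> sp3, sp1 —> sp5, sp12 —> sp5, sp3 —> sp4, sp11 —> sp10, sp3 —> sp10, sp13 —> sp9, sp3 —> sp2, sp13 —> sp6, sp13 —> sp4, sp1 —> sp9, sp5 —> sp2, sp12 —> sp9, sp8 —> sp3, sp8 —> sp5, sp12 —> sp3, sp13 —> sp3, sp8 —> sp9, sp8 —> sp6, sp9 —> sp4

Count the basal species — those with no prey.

Basal species (no prey listed): sp12, sp8, sp13, sp1.
Count: 4.

4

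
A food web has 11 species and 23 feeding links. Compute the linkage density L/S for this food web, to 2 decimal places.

There are L = 23 links among S = 11 species.
L/S = 23/11 = 2.0909 ≈ 2.09.

L/S = 2.09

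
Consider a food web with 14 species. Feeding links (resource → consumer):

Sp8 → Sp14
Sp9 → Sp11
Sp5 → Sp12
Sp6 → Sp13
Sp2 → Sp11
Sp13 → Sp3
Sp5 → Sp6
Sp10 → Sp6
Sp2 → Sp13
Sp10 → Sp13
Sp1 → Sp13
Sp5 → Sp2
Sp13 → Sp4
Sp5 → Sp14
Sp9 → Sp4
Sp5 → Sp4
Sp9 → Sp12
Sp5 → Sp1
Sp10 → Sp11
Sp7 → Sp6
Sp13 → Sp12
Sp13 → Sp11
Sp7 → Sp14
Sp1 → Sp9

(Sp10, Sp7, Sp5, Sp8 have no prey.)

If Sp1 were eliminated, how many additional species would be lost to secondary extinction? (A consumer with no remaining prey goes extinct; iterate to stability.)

1

Remove Sp1.
Round 1: Sp9 (all prey gone) → extinct.
No further losses. Total secondary extinctions: 1.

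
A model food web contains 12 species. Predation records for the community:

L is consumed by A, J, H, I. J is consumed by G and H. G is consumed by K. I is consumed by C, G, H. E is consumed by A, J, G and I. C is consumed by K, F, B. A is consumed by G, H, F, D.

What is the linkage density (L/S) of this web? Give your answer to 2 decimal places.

There are L = 21 links among S = 12 species.
L/S = 21/12 = 1.7500 ≈ 1.75.

L/S = 1.75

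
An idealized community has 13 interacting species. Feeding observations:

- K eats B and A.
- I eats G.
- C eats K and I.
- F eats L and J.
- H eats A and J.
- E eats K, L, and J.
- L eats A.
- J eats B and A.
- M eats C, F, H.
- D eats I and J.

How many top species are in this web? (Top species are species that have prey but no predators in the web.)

Top species (has prey, but nothing eats it): E, D, M.
Count: 3.

3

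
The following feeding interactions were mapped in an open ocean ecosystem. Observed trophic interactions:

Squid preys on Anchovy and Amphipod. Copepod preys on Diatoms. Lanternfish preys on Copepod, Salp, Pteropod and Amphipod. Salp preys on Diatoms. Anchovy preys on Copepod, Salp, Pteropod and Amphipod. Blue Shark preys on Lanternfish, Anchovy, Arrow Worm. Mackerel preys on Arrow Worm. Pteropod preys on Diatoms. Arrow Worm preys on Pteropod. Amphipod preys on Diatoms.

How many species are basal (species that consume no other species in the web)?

Basal species (no prey listed): Diatoms.
Count: 1.

1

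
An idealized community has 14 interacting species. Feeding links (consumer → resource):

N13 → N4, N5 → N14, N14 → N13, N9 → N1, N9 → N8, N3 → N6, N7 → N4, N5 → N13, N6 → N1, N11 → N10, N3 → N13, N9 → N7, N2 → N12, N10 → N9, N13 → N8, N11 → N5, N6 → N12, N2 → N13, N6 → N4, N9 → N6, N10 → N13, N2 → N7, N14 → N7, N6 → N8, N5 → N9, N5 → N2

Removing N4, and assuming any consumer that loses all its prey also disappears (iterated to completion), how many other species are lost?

Remove N4.
Round 1: N7 (all prey gone) → extinct.
No further losses. Total secondary extinctions: 1.

1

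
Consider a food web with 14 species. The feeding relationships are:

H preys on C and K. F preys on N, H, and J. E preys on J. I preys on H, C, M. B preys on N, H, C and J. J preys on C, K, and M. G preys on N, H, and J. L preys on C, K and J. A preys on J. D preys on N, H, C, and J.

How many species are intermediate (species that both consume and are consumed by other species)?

Intermediate species (has both prey and predators): J, H.
Count: 2.

2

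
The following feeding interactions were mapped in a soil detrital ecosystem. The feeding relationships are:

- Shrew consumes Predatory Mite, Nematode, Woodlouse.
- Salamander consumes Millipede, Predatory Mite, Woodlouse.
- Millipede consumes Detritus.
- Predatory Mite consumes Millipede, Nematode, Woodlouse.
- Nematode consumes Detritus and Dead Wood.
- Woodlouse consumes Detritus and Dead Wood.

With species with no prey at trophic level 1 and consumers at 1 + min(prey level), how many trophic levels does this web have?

3

Basal resources (level 1): Detritus, Dead Wood.
Following each consumer down to its lowest-level prey: Detritus → Woodlouse → Shrew (levels 1 through 3).
All prey of Shrew (Woodlouse 2, Nematode 2, Predatory Mite 3) are at level 2 or above, so Shrew is at level 1 + 2 = 3.
Every consumer has at least one prey at level 2 or below, so none exceeds level 3.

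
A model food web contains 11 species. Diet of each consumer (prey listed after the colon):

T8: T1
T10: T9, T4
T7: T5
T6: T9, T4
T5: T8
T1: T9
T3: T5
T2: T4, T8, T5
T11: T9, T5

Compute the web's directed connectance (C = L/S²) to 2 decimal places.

C = 0.12

The web has S = 11 species and L = 14 feeding links.
C = L / S² = 14 / 121 = 0.1157 ≈ 0.12.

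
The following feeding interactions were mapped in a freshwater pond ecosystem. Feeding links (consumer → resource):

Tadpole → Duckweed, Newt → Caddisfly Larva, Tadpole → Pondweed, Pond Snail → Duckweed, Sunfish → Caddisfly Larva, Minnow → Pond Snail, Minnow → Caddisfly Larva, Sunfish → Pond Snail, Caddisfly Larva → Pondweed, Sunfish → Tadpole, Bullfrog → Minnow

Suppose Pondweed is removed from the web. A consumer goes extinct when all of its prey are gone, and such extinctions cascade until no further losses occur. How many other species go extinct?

Remove Pondweed.
Round 1: Caddisfly Larva (all prey gone) → extinct.
Round 2: Newt (all prey gone) → extinct.
No further losses. Total secondary extinctions: 2.

2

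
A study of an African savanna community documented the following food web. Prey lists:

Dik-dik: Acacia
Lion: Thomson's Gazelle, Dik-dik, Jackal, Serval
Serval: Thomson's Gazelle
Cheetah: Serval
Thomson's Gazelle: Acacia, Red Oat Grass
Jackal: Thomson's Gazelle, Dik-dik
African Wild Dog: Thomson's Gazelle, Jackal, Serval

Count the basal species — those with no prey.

2

Basal species (no prey listed): Acacia, Red Oat Grass.
Count: 2.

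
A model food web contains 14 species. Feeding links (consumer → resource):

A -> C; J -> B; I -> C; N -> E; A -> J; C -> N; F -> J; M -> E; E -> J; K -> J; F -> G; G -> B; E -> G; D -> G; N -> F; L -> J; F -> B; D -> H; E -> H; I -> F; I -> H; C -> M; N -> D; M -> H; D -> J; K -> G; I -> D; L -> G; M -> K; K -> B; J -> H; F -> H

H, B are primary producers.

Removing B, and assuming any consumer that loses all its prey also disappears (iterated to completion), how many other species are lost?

Remove B.
Round 1: G (all prey gone) → extinct.
No further losses. Total secondary extinctions: 1.

1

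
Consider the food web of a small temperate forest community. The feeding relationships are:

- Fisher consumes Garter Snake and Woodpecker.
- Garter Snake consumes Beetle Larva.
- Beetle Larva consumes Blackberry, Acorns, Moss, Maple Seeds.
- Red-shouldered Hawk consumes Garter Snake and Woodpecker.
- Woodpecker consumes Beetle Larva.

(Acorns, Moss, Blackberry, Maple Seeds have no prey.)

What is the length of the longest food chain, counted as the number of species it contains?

One longest chain: Acorns → Beetle Larva → Garter Snake → Fisher.
It has 4 species and 3 links.

4 species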